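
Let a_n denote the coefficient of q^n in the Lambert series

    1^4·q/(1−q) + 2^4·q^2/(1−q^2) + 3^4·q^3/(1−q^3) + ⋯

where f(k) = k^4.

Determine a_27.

[q^27] f(1)=1,f(3)=81,f(9)=6561,f(27)=531441 ⇒ 538084

a_27 = 538084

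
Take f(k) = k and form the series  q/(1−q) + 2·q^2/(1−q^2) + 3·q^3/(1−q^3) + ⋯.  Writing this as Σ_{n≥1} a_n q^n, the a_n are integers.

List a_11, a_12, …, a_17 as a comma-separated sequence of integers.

12, 28, 14, 24, 24, 31, 18

[q^11] f(1)=1,f(11)=11 ⇒ 12
[q^12] f(12)=12,f(6)=6,f(4)=4,f(3)=3,f(2)=2,f(1)=1 ⇒ 28
n=13: 1·13 13·1  f→[1+13]=14
n=14: 1·14 2·7 7·2 14·1  f→[1+2+7+14]=24
q^15  k|15↦f(k): 15:15 5:5 3:3 1:1  a_15=24
n=16: 1·16 2·8 4·4 8·2 16·1  f→[1+2+4+8+16]=31
d|17:{17,1}  Σf=17+1=18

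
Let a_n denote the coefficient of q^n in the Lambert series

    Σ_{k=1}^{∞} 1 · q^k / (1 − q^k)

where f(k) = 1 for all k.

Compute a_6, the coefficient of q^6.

q^6  k|6↦f(k): 1:1 2:1 3:1 6:1  a_6=4

a_6 = 4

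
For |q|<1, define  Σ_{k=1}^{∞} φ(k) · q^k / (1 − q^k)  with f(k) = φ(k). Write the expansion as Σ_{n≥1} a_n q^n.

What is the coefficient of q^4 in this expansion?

n=4: 1·4 2·2 4·1  φ→[1+1+2]=4

a_4 = 4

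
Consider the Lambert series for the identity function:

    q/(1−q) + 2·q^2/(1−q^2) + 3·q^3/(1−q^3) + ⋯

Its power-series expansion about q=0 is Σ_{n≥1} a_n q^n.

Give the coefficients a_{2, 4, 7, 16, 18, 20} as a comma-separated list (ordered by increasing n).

d|2:{1,2}  Σf=1+2=3
n=4: 4·1 2·2 1·4  f→[4+2+1]=7
q^7  k|7↦f(k): 1:1 7:7  a_7=8
d|16:{16,8,4,2,1}  Σf=16+8+4+2+1=31
[q^18] f(18)=18,f(9)=9,f(6)=6,f(3)=3,f(2)=2,f(1)=1 ⇒ 39
n=20: 20·1 10·2 5·4 4·5 2·10 1·20  f→[20+10+5+4+2+1]=42

3, 7, 8, 31, 39, 42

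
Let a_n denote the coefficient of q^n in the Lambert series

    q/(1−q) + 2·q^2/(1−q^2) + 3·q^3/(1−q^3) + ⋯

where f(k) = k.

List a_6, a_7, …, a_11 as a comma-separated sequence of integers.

12, 8, 15, 13, 18, 12

q^6  k|6↦f(k): 6:6 3:3 2:2 1:1  a_6=12
q^7  k|7↦f(k): 1:1 7:7  a_7=8
q^8  k|8↦f(k): 1:1 2:2 4:4 8:8  a_8=15
[q^9] f(1)=1,f(3)=3,f(9)=9 ⇒ 13
d|10:{1,2,5,10}  Σf=1+2+5+10=18
d|11:{11,1}  Σf=11+1=12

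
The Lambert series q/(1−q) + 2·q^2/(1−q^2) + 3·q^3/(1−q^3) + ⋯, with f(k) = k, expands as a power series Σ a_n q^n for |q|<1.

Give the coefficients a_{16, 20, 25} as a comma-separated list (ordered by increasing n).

d|16:{1,2,4,8,16}  Σf=1+2+4+8+16=31
n=20: 1·20 2·10 4·5 5·4 10·2 20·1  f→[1+2+4+5+10+20]=42
[q^25] f(25)=25,f(5)=5,f(1)=1 ⇒ 31

31, 42, 31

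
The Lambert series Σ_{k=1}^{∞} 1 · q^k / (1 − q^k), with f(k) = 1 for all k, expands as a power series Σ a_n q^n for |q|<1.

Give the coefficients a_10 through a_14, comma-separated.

q^10  k|10↦f(k): 10:1 5:1 2:1 1:1  a_10=4
[q^11] f(11)=1,f(1)=1 ⇒ 2
q^12  k|12↦f(k): 12:1 6:1 4:1 3:1 2:1 1:1  a_12=6
n=13: 1·13 13·1  f→[1+1]=2
d|14:{1,2,7,14}  Σf=1+1+1+1=4

4, 2, 6, 2, 4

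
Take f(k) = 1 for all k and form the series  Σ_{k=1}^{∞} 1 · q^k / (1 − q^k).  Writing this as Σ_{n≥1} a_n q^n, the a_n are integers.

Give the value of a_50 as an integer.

a_50 = 6

d|50:{50,25,10,5,2,1}  Σf=1+1+1+1+1+1=6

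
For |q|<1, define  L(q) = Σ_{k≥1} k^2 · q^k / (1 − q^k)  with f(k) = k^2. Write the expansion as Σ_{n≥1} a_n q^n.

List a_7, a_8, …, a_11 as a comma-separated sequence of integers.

[q^7] f(7)=49,f(1)=1 ⇒ 50
q^8  k|8↦f(k): 1:1 2:4 4:16 8:64  a_8=85
d|9:{9,3,1}  Σf=81+9+1=91
d|10:{10,5,2,1}  Σf=100+25+4+1=130
[q^11] f(1)=1,f(11)=121 ⇒ 122

50, 85, 91, 130, 122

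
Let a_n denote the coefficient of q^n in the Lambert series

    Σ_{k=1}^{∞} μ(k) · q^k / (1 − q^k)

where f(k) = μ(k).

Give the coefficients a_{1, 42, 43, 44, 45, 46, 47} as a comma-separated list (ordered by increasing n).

d|1:{1}  Σμ=1=1
d|42:{1,2,3,6,7,14,21,42}  Σμ=1+(-1)+(-1)+1+(-1)+1+1+(-1)=0
[q^43] μ(1)=1,μ(43)=-1 ⇒ 0
d|44:{1,2,4,11,22,44}  Σμ=1+(-1)+0+(-1)+1+0=0
q^45  k|45↦μ(k): 1:1 3:-1 5:-1 9:0 15:1 45:0  a_45=0
q^46  k|46↦μ(k): 1:1 2:-1 23:-1 46:1  a_46=0
d|47:{47,1}  Σμ=(-1)+1=0

1, 0, 0, 0, 0, 0, 0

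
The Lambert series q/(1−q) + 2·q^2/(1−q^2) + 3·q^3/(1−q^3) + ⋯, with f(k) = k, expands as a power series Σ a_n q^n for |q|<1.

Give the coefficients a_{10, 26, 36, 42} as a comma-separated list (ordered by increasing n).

q^10  k|10↦f(k): 10:10 5:5 2:2 1:1  a_10=18
n=26: 1·26 2·13 13·2 26·1  f→[1+2+13+26]=42
d|36:{1,2,3,4,6,9,12,18,36}  Σf=1+2+3+4+6+9+12+18+36=91
[q^42] f(1)=1,f(2)=2,f(3)=3,f(6)=6,f(7)=7,f(14)=14,f(21)=21,f(42)=42 ⇒ 96

18, 42, 91, 96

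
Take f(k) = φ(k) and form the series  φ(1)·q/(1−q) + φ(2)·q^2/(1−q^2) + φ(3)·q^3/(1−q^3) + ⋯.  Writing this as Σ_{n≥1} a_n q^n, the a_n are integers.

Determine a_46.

n=46: 1·46 2·23 23·2 46·1  φ→[1+1+22+22]=46

a_46 = 46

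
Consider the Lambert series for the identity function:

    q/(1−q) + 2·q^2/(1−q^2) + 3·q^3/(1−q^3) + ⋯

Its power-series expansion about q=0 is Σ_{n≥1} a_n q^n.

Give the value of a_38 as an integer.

a_38 = 60

d|38:{1,2,19,38}  Σf=1+2+19+38=60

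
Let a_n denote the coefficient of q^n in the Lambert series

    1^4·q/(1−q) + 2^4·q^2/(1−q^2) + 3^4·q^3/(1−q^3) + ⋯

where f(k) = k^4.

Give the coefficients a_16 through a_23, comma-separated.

69905, 83522, 112931, 130322, 170898, 196964, 248914, 279842

q^16  k|16↦f(k): 1:1 2:16 4:256 8:4096 16:65536  a_16=69905
[q^17] f(1)=1,f(17)=83521 ⇒ 83522
n=18: 1·18 2·9 3·6 6·3 9·2 18·1  f→[1+16+81+1296+6561+104976]=112931
[q^19] f(19)=130321,f(1)=1 ⇒ 130322
q^20  k|20↦f(k): 20:160000 10:10000 5:625 4:256 2:16 1:1  a_20=170898
[q^21] f(21)=194481,f(7)=2401,f(3)=81,f(1)=1 ⇒ 196964
[q^22] f(22)=234256,f(11)=14641,f(2)=16,f(1)=1 ⇒ 248914
d|23:{23,1}  Σf=279841+1=279842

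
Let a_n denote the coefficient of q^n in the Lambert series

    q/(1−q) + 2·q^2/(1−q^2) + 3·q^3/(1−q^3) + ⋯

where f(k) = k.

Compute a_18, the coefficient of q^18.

d|18:{1,2,3,6,9,18}  Σf=1+2+3+6+9+18=39

a_18 = 39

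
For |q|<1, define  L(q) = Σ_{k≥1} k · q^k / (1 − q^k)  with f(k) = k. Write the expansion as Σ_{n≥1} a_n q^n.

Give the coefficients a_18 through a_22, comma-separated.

39, 20, 42, 32, 36

n=18: 18·1 9·2 6·3 3·6 2·9 1·18  f→[18+9+6+3+2+1]=39
q^19  k|19↦f(k): 19:19 1:1  a_19=20
q^20  k|20↦f(k): 1:1 2:2 4:4 5:5 10:10 20:20  a_20=42
[q^21] f(21)=21,f(7)=7,f(3)=3,f(1)=1 ⇒ 32
[q^22] f(1)=1,f(2)=2,f(11)=11,f(22)=22 ⇒ 36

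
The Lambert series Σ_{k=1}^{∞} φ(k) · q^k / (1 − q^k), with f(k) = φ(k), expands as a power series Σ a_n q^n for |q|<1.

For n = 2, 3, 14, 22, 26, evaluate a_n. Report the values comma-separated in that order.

d|2:{1,2}  Σφ=1+1=2
q^3  k|3↦φ(k): 1:1 3:2  a_3=3
d|14:{14,7,2,1}  Σφ=6+6+1+1=14
q^22  k|22↦φ(k): 22:10 11:10 2:1 1:1  a_22=22
n=26: 26·1 13·2 2·13 1·26  φ→[12+12+1+1]=26

2, 3, 14, 22, 26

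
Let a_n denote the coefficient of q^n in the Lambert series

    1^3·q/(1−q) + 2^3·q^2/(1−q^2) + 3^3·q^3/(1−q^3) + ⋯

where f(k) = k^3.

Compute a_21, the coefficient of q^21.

d|21:{1,3,7,21}  Σf=1+27+343+9261=9632

a_21 = 9632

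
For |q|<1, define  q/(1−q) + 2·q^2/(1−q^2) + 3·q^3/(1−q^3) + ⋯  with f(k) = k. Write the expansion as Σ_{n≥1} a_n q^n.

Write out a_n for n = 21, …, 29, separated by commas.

32, 36, 24, 60, 31, 42, 40, 56, 30

[q^21] f(21)=21,f(7)=7,f(3)=3,f(1)=1 ⇒ 32
q^22  k|22↦f(k): 22:22 11:11 2:2 1:1  a_22=36
[q^23] f(23)=23,f(1)=1 ⇒ 24
n=24: 1·24 2·12 3·8 4·6 6·4 8·3 12·2 24·1  f→[1+2+3+4+6+8+12+24]=60
d|25:{1,5,25}  Σf=1+5+25=31
d|26:{1,2,13,26}  Σf=1+2+13+26=42
q^27  k|27↦f(k): 1:1 3:3 9:9 27:27  a_27=40
d|28:{28,14,7,4,2,1}  Σf=28+14+7+4+2+1=56
d|29:{1,29}  Σf=1+29=30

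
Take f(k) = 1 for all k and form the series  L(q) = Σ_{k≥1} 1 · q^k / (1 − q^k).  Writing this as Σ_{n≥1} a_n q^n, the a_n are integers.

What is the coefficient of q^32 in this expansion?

a_32 = 6

d|32:{32,16,8,4,2,1}  Σf=1+1+1+1+1+1=6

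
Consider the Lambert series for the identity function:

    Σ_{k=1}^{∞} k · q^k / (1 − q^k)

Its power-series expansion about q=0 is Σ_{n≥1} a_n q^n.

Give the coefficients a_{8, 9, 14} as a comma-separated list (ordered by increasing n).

d|8:{1,2,4,8}  Σf=1+2+4+8=15
d|9:{9,3,1}  Σf=9+3+1=13
d|14:{14,7,2,1}  Σf=14+7+2+1=24

15, 13, 24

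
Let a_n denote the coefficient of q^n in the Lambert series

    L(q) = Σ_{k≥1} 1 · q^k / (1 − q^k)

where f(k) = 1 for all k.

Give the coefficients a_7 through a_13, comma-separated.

2, 4, 3, 4, 2, 6, 2

q^7  k|7↦f(k): 1:1 7:1  a_7=2
q^8  k|8↦f(k): 1:1 2:1 4:1 8:1  a_8=4
[q^9] f(9)=1,f(3)=1,f(1)=1 ⇒ 3
[q^10] f(10)=1,f(5)=1,f(2)=1,f(1)=1 ⇒ 4
d|11:{1,11}  Σf=1+1=2
[q^12] f(12)=1,f(6)=1,f(4)=1,f(3)=1,f(2)=1,f(1)=1 ⇒ 6
q^13  k|13↦f(k): 13:1 1:1  a_13=2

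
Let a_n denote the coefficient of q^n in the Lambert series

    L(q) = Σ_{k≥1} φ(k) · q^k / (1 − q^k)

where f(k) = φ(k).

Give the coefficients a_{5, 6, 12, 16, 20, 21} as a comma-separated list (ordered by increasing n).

[q^5] φ(1)=1,φ(5)=4 ⇒ 5
n=6: 1·6 2·3 3·2 6·1  φ→[1+1+2+2]=6
n=12: 12·1 6·2 4·3 3·4 2·6 1·12  φ→[4+2+2+2+1+1]=12
q^16  k|16↦φ(k): 16:8 8:4 4:2 2:1 1:1  a_16=16
q^20  k|20↦φ(k): 1:1 2:1 4:2 5:4 10:4 20:8  a_20=20
n=21: 21·1 7·3 3·7 1·21  φ→[12+6+2+1]=21

5, 6, 12, 16, 20, 21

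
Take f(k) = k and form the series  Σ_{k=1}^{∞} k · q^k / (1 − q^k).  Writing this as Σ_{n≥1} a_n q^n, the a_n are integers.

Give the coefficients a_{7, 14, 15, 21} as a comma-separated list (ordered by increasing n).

8, 24, 24, 32

q^7  k|7↦f(k): 1:1 7:7  a_7=8
q^14  k|14↦f(k): 14:14 7:7 2:2 1:1  a_14=24
n=15: 1·15 3·5 5·3 15·1  f→[1+3+5+15]=24
[q^21] f(1)=1,f(3)=3,f(7)=7,f(21)=21 ⇒ 32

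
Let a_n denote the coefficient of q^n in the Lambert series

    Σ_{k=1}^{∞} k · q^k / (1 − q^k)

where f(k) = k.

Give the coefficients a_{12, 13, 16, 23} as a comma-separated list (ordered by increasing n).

28, 14, 31, 24

n=12: 1·12 2·6 3·4 4·3 6·2 12·1  f→[1+2+3+4+6+12]=28
d|13:{1,13}  Σf=1+13=14
d|16:{1,2,4,8,16}  Σf=1+2+4+8+16=31
d|23:{1,23}  Σf=1+23=24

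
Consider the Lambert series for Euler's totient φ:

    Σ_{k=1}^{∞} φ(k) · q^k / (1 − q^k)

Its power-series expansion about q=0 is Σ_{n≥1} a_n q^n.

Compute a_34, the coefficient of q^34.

q^34  k|34↦φ(k): 34:16 17:16 2:1 1:1  a_34=34

a_34 = 34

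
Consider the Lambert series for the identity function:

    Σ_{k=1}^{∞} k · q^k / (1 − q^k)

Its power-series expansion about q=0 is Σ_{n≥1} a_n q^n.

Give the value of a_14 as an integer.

a_14 = 24

q^14  k|14↦f(k): 14:14 7:7 2:2 1:1  a_14=24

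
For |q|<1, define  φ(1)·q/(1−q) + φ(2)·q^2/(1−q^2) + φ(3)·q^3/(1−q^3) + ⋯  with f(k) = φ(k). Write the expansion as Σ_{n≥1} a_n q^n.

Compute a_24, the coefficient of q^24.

q^24  k|24↦φ(k): 1:1 2:1 3:2 4:2 6:2 8:4 12:4 24:8  a_24=24

a_24 = 24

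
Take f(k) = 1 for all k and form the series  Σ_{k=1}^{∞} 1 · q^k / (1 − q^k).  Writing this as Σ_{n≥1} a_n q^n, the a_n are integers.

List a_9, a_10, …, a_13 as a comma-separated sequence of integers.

3, 4, 2, 6, 2

n=9: 9·1 3·3 1·9  f→[1+1+1]=3
d|10:{1,2,5,10}  Σf=1+1+1+1=4
n=11: 11·1 1·11  f→[1+1]=2
d|12:{1,2,3,4,6,12}  Σf=1+1+1+1+1+1=6
d|13:{1,13}  Σf=1+1=2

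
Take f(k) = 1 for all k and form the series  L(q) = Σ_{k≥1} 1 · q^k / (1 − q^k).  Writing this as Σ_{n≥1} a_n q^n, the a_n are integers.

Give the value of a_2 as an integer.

a_2 = 2

n=2: 1·2 2·1  f→[1+1]=2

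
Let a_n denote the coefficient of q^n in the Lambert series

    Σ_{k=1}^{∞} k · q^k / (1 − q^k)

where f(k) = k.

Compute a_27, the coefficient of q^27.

[q^27] f(1)=1,f(3)=3,f(9)=9,f(27)=27 ⇒ 40

a_27 = 40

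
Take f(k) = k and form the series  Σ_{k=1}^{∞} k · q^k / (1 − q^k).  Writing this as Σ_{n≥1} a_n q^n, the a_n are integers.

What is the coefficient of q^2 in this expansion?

a_2 = 3

d|2:{1,2}  Σf=1+2=3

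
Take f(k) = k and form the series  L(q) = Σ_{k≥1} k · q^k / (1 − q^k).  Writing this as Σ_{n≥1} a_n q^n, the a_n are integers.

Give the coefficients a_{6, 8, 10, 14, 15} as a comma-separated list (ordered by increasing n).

12, 15, 18, 24, 24

q^6  k|6↦f(k): 6:6 3:3 2:2 1:1  a_6=12
[q^8] f(8)=8,f(4)=4,f(2)=2,f(1)=1 ⇒ 15
[q^10] f(10)=10,f(5)=5,f(2)=2,f(1)=1 ⇒ 18
d|14:{1,2,7,14}  Σf=1+2+7+14=24
[q^15] f(1)=1,f(3)=3,f(5)=5,f(15)=15 ⇒ 24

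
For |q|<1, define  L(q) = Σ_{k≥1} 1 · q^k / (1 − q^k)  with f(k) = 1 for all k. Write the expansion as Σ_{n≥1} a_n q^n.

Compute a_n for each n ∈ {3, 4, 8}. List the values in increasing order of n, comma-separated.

2, 3, 4

d|3:{3,1}  Σf=1+1=2
q^4  k|4↦f(k): 1:1 2:1 4:1  a_4=3
[q^8] f(1)=1,f(2)=1,f(4)=1,f(8)=1 ⇒ 4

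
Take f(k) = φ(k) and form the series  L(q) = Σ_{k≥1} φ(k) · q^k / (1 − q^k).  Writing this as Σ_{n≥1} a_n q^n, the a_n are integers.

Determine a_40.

n=40: 40·1 20·2 10·4 8·5 5·8 4·10 2·20 1·40  φ→[16+8+4+4+4+2+1+1]=40

a_40 = 40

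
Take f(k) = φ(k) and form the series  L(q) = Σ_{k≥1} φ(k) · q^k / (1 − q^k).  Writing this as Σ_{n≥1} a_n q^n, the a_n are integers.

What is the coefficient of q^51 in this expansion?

d|51:{51,17,3,1}  Σφ=32+16+2+1=51

a_51 = 51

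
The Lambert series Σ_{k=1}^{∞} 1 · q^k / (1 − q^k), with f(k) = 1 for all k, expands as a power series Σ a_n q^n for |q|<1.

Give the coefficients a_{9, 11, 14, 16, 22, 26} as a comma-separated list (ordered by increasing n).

n=9: 9·1 3·3 1·9  f→[1+1+1]=3
d|11:{1,11}  Σf=1+1=2
d|14:{14,7,2,1}  Σf=1+1+1+1=4
q^16  k|16↦f(k): 16:1 8:1 4:1 2:1 1:1  a_16=5
[q^22] f(1)=1,f(2)=1,f(11)=1,f(22)=1 ⇒ 4
d|26:{26,13,2,1}  Σf=1+1+1+1=4

3, 2, 4, 5, 4, 4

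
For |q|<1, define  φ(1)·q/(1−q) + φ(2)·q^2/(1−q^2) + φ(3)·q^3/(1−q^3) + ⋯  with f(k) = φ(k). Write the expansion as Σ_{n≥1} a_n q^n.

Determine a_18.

q^18  k|18↦φ(k): 18:6 9:6 6:2 3:2 2:1 1:1  a_18=18

a_18 = 18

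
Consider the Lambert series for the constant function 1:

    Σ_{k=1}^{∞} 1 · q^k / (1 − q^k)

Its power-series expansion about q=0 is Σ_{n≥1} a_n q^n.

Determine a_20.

a_20 = 6

n=20: 20·1 10·2 5·4 4·5 2·10 1·20  f→[1+1+1+1+1+1]=6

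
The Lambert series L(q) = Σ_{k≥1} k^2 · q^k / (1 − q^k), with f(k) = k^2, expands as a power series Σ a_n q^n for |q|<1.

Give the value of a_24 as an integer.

q^24  k|24↦f(k): 1:1 2:4 3:9 4:16 6:36 8:64 12:144 24:576  a_24=850

a_24 = 850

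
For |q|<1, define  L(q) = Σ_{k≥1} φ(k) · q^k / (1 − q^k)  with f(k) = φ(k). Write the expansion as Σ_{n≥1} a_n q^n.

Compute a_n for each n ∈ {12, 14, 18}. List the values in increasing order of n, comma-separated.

d|12:{1,2,3,4,6,12}  Σφ=1+1+2+2+2+4=12
q^14  k|14↦φ(k): 1:1 2:1 7:6 14:6  a_14=14
[q^18] φ(18)=6,φ(9)=6,φ(6)=2,φ(3)=2,φ(2)=1,φ(1)=1 ⇒ 18

12, 14, 18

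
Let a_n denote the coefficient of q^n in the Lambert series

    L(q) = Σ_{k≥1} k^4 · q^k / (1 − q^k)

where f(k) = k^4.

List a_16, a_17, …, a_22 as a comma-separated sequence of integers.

69905, 83522, 112931, 130322, 170898, 196964, 248914

n=16: 16·1 8·2 4·4 2·8 1·16  f→[65536+4096+256+16+1]=69905
[q^17] f(17)=83521,f(1)=1 ⇒ 83522
[q^18] f(1)=1,f(2)=16,f(3)=81,f(6)=1296,f(9)=6561,f(18)=104976 ⇒ 112931
[q^19] f(1)=1,f(19)=130321 ⇒ 130322
q^20  k|20↦f(k): 20:160000 10:10000 5:625 4:256 2:16 1:1  a_20=170898
n=21: 21·1 7·3 3·7 1·21  f→[194481+2401+81+1]=196964
n=22: 22·1 11·2 2·11 1·22  f→[234256+14641+16+1]=248914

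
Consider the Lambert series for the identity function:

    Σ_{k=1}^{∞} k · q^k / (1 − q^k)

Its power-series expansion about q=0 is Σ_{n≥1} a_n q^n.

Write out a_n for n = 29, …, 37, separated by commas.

30, 72, 32, 63, 48, 54, 48, 91, 38

d|29:{1,29}  Σf=1+29=30
d|30:{30,15,10,6,5,3,2,1}  Σf=30+15+10+6+5+3+2+1=72
n=31: 31·1 1·31  f→[31+1]=32
d|32:{32,16,8,4,2,1}  Σf=32+16+8+4+2+1=63
[q^33] f(1)=1,f(3)=3,f(11)=11,f(33)=33 ⇒ 48
n=34: 34·1 17·2 2·17 1·34  f→[34+17+2+1]=54
[q^35] f(1)=1,f(5)=5,f(7)=7,f(35)=35 ⇒ 48
q^36  k|36↦f(k): 36:36 18:18 12:12 9:9 6:6 4:4 3:3 2:2 1:1  a_36=91
[q^37] f(37)=37,f(1)=1 ⇒ 38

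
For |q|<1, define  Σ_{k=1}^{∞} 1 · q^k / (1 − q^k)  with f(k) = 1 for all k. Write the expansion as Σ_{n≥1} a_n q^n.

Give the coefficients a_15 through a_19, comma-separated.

4, 5, 2, 6, 2

q^15  k|15↦f(k): 15:1 5:1 3:1 1:1  a_15=4
q^16  k|16↦f(k): 16:1 8:1 4:1 2:1 1:1  a_16=5
d|17:{17,1}  Σf=1+1=2
n=18: 1·18 2·9 3·6 6·3 9·2 18·1  f→[1+1+1+1+1+1]=6
q^19  k|19↦f(k): 19:1 1:1  a_19=2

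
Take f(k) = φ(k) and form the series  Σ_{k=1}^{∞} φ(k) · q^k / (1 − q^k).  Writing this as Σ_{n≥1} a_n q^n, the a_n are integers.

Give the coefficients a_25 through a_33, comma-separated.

d|25:{1,5,25}  Σφ=1+4+20=25
d|26:{26,13,2,1}  Σφ=12+12+1+1=26
n=27: 1·27 3·9 9·3 27·1  φ→[1+2+6+18]=27
q^28  k|28↦φ(k): 28:12 14:6 7:6 4:2 2:1 1:1  a_28=28
q^29  k|29↦φ(k): 29:28 1:1  a_29=29
q^30  k|30↦φ(k): 1:1 2:1 3:2 5:4 6:2 10:4 15:8 30:8  a_30=30
d|31:{31,1}  Σφ=30+1=31
q^32  k|32↦φ(k): 1:1 2:1 4:2 8:4 16:8 32:16  a_32=32
[q^33] φ(33)=20,φ(11)=10,φ(3)=2,φ(1)=1 ⇒ 33

25, 26, 27, 28, 29, 30, 31, 32, 33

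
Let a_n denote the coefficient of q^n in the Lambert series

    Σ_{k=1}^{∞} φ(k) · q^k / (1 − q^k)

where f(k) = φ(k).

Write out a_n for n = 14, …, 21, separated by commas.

n=14: 14·1 7·2 2·7 1·14  φ→[6+6+1+1]=14
d|15:{1,3,5,15}  Σφ=1+2+4+8=15
n=16: 1·16 2·8 4·4 8·2 16·1  φ→[1+1+2+4+8]=16
q^17  k|17↦φ(k): 17:16 1:1  a_17=17
d|18:{1,2,3,6,9,18}  Σφ=1+1+2+2+6+6=18
n=19: 19·1 1·19  φ→[18+1]=19
n=20: 20·1 10·2 5·4 4·5 2·10 1·20  φ→[8+4+4+2+1+1]=20
n=21: 1·21 3·7 7·3 21·1  φ→[1+2+6+12]=21

14, 15, 16, 17, 18, 19, 20, 21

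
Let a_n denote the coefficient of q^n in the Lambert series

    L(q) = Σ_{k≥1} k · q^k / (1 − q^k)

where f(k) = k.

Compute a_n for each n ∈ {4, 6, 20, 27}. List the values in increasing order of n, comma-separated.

q^4  k|4↦f(k): 4:4 2:2 1:1  a_4=7
[q^6] f(1)=1,f(2)=2,f(3)=3,f(6)=6 ⇒ 12
n=20: 1·20 2·10 4·5 5·4 10·2 20·1  f→[1+2+4+5+10+20]=42
q^27  k|27↦f(k): 27:27 9:9 3:3 1:1  a_27=40

7, 12, 42, 40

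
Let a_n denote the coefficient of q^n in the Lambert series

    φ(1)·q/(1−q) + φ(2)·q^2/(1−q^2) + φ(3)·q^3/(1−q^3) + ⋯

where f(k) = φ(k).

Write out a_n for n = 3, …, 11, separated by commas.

q^3  k|3↦φ(k): 1:1 3:2  a_3=3
d|4:{1,2,4}  Σφ=1+1+2=4
q^5  k|5↦φ(k): 1:1 5:4  a_5=5
[q^6] φ(1)=1,φ(2)=1,φ(3)=2,φ(6)=2 ⇒ 6
q^7  k|7↦φ(k): 1:1 7:6  a_7=7
n=8: 8·1 4·2 2·4 1·8  φ→[4+2+1+1]=8
n=9: 9·1 3·3 1·9  φ→[6+2+1]=9
q^10  k|10↦φ(k): 1:1 2:1 5:4 10:4  a_10=10
d|11:{1,11}  Σφ=1+10=11

3, 4, 5, 6, 7, 8, 9, 10, 11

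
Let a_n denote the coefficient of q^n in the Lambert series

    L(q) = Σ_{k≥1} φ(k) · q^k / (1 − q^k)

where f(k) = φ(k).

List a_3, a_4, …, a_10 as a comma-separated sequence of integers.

d|3:{1,3}  Σφ=1+2=3
n=4: 4·1 2·2 1·4  φ→[2+1+1]=4
n=5: 5·1 1·5  φ→[4+1]=5
q^6  k|6↦φ(k): 6:2 3:2 2:1 1:1  a_6=6
[q^7] φ(7)=6,φ(1)=1 ⇒ 7
q^8  k|8↦φ(k): 8:4 4:2 2:1 1:1  a_8=8
[q^9] φ(1)=1,φ(3)=2,φ(9)=6 ⇒ 9
q^10  k|10↦φ(k): 1:1 2:1 5:4 10:4  a_10=10

3, 4, 5, 6, 7, 8, 9, 10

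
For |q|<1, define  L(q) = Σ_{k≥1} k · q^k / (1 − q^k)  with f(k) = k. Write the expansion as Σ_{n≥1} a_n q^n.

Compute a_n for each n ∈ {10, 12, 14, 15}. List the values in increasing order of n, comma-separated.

18, 28, 24, 24

q^10  k|10↦f(k): 10:10 5:5 2:2 1:1  a_10=18
n=12: 1·12 2·6 3·4 4·3 6·2 12·1  f→[1+2+3+4+6+12]=28
n=14: 14·1 7·2 2·7 1·14  f→[14+7+2+1]=24
q^15  k|15↦f(k): 15:15 5:5 3:3 1:1  a_15=24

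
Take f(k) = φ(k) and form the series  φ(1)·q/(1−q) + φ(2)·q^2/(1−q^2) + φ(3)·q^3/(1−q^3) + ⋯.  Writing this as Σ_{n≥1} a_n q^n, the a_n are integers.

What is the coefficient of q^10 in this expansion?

d|10:{10,5,2,1}  Σφ=4+4+1+1=10

a_10 = 10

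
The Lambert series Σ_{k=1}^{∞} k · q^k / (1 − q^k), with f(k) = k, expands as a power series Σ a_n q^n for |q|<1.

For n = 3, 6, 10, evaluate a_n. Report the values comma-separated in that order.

q^3  k|3↦f(k): 1:1 3:3  a_3=4
n=6: 1·6 2·3 3·2 6·1  f→[1+2+3+6]=12
q^10  k|10↦f(k): 10:10 5:5 2:2 1:1  a_10=18

4, 12, 18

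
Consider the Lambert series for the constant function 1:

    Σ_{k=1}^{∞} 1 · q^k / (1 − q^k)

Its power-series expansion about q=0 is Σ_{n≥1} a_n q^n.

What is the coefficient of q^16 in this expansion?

a_16 = 5

[q^16] f(1)=1,f(2)=1,f(4)=1,f(8)=1,f(16)=1 ⇒ 5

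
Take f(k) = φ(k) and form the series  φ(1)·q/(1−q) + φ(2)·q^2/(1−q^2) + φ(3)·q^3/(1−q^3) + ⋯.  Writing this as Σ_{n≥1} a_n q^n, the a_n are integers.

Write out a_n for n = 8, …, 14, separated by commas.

n=8: 8·1 4·2 2·4 1·8  φ→[4+2+1+1]=8
n=9: 1·9 3·3 9·1  φ→[1+2+6]=9
[q^10] φ(10)=4,φ(5)=4,φ(2)=1,φ(1)=1 ⇒ 10
n=11: 1·11 11·1  φ→[1+10]=11
[q^12] φ(1)=1,φ(2)=1,φ(3)=2,φ(4)=2,φ(6)=2,φ(12)=4 ⇒ 12
d|13:{1,13}  Σφ=1+12=13
d|14:{1,2,7,14}  Σφ=1+1+6+6=14

8, 9, 10, 11, 12, 13, 14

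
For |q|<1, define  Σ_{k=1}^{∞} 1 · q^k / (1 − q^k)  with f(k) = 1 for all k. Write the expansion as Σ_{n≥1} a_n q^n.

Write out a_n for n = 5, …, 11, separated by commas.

2, 4, 2, 4, 3, 4, 2

[q^5] f(5)=1,f(1)=1 ⇒ 2
d|6:{1,2,3,6}  Σf=1+1+1+1=4
q^7  k|7↦f(k): 7:1 1:1  a_7=2
q^8  k|8↦f(k): 1:1 2:1 4:1 8:1  a_8=4
n=9: 9·1 3·3 1·9  f→[1+1+1]=3
q^10  k|10↦f(k): 1:1 2:1 5:1 10:1  a_10=4
n=11: 1·11 11·1  f→[1+1]=2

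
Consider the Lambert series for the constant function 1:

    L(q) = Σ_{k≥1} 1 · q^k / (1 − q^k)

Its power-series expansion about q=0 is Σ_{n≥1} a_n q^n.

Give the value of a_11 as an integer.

q^11  k|11↦f(k): 11:1 1:1  a_11=2

a_11 = 2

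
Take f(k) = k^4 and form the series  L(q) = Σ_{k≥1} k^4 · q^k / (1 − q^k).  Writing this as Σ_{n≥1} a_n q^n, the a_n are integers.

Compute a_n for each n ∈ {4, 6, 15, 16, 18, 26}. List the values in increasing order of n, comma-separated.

n=4: 4·1 2·2 1·4  f→[256+16+1]=273
n=6: 6·1 3·2 2·3 1·6  f→[1296+81+16+1]=1394
[q^15] f(1)=1,f(3)=81,f(5)=625,f(15)=50625 ⇒ 51332
[q^16] f(1)=1,f(2)=16,f(4)=256,f(8)=4096,f(16)=65536 ⇒ 69905
[q^18] f(18)=104976,f(9)=6561,f(6)=1296,f(3)=81,f(2)=16,f(1)=1 ⇒ 112931
d|26:{26,13,2,1}  Σf=456976+28561+16+1=485554

273, 1394, 51332, 69905, 112931, 485554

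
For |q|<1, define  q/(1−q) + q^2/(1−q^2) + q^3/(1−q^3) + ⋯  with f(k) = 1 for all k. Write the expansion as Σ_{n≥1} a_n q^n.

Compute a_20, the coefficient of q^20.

n=20: 20·1 10·2 5·4 4·5 2·10 1·20  f→[1+1+1+1+1+1]=6

a_20 = 6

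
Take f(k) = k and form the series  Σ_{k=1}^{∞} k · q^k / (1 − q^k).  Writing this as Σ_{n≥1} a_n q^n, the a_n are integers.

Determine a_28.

a_28 = 56

[q^28] f(28)=28,f(14)=14,f(7)=7,f(4)=4,f(2)=2,f(1)=1 ⇒ 56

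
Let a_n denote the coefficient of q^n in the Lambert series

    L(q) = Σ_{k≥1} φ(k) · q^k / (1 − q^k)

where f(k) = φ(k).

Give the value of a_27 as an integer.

[q^27] φ(27)=18,φ(9)=6,φ(3)=2,φ(1)=1 ⇒ 27

a_27 = 27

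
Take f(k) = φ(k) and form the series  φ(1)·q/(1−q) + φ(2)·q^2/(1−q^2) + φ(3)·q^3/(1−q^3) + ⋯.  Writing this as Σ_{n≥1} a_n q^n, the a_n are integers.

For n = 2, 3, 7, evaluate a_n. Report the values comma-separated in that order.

[q^2] φ(1)=1,φ(2)=1 ⇒ 2
[q^3] φ(1)=1,φ(3)=2 ⇒ 3
d|7:{1,7}  Σφ=1+6=7

2, 3, 7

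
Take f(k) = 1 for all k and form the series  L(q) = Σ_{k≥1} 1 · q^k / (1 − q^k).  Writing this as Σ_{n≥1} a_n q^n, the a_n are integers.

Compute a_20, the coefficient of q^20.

n=20: 1·20 2·10 4·5 5·4 10·2 20·1  f→[1+1+1+1+1+1]=6

a_20 = 6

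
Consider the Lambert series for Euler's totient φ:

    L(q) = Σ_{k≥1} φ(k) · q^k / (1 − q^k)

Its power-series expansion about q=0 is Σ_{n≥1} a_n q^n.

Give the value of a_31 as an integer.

q^31  k|31↦φ(k): 1:1 31:30  a_31=31

a_31 = 31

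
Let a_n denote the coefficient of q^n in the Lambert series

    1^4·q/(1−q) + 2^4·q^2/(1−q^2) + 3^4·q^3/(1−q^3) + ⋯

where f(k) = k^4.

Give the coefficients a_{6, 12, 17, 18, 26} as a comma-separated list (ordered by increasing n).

[q^6] f(6)=1296,f(3)=81,f(2)=16,f(1)=1 ⇒ 1394
d|12:{1,2,3,4,6,12}  Σf=1+16+81+256+1296+20736=22386
q^17  k|17↦f(k): 1:1 17:83521  a_17=83522
d|18:{1,2,3,6,9,18}  Σf=1+16+81+1296+6561+104976=112931
n=26: 26·1 13·2 2·13 1·26  f→[456976+28561+16+1]=485554

1394, 22386, 83522, 112931, 485554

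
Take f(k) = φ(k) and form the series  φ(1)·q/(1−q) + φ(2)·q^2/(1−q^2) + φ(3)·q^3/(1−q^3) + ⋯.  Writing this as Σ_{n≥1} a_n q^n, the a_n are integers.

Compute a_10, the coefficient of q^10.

n=10: 10·1 5·2 2·5 1·10  φ→[4+4+1+1]=10

a_10 = 10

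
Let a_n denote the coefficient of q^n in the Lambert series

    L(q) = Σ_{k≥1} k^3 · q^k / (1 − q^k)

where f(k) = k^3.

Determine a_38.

n=38: 38·1 19·2 2·19 1·38  f→[54872+6859+8+1]=61740

a_38 = 61740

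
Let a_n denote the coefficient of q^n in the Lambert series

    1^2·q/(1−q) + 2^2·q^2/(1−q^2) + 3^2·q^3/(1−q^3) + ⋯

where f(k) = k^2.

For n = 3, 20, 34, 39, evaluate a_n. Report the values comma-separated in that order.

10, 546, 1450, 1700

[q^3] f(3)=9,f(1)=1 ⇒ 10
n=20: 1·20 2·10 4·5 5·4 10·2 20·1  f→[1+4+16+25+100+400]=546
q^34  k|34↦f(k): 34:1156 17:289 2:4 1:1  a_34=1450
d|39:{39,13,3,1}  Σf=1521+169+9+1=1700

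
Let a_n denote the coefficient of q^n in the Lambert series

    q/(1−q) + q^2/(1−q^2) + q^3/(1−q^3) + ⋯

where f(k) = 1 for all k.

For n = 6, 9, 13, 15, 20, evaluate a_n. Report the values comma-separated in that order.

4, 3, 2, 4, 6

d|6:{6,3,2,1}  Σf=1+1+1+1=4
[q^9] f(9)=1,f(3)=1,f(1)=1 ⇒ 3
n=13: 1·13 13·1  f→[1+1]=2
[q^15] f(15)=1,f(5)=1,f(3)=1,f(1)=1 ⇒ 4
d|20:{1,2,4,5,10,20}  Σf=1+1+1+1+1+1=6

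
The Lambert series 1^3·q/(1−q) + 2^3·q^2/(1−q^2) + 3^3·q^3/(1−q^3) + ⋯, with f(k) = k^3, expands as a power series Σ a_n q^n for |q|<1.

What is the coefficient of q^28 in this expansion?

[q^28] f(1)=1,f(2)=8,f(4)=64,f(7)=343,f(14)=2744,f(28)=21952 ⇒ 25112

a_28 = 25112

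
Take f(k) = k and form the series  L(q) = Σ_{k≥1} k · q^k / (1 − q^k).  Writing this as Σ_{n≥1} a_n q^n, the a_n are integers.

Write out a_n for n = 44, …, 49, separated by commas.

84, 78, 72, 48, 124, 57

d|44:{44,22,11,4,2,1}  Σf=44+22+11+4+2+1=84
d|45:{45,15,9,5,3,1}  Σf=45+15+9+5+3+1=78
q^46  k|46↦f(k): 1:1 2:2 23:23 46:46  a_46=72
q^47  k|47↦f(k): 47:47 1:1  a_47=48
d|48:{48,24,16,12,8,6,4,3,2,1}  Σf=48+24+16+12+8+6+4+3+2+1=124
n=49: 49·1 7·7 1·49  f→[49+7+1]=57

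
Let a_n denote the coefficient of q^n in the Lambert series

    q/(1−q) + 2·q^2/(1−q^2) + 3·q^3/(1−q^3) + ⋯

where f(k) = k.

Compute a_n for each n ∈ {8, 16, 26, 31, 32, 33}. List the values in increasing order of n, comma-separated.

15, 31, 42, 32, 63, 48

n=8: 1·8 2·4 4·2 8·1  f→[1+2+4+8]=15
n=16: 1·16 2·8 4·4 8·2 16·1  f→[1+2+4+8+16]=31
n=26: 1·26 2·13 13·2 26·1  f→[1+2+13+26]=42
n=31: 1·31 31·1  f→[1+31]=32
d|32:{1,2,4,8,16,32}  Σf=1+2+4+8+16+32=63
n=33: 1·33 3·11 11·3 33·1  f→[1+3+11+33]=48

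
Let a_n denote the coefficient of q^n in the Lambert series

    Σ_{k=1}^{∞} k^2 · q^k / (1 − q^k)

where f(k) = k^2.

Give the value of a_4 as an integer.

a_4 = 21

n=4: 1·4 2·2 4·1  f→[1+4+16]=21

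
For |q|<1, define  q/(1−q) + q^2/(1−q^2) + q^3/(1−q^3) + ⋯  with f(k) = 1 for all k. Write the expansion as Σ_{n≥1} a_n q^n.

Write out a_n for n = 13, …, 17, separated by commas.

2, 4, 4, 5, 2

n=13: 13·1 1·13  f→[1+1]=2
n=14: 1·14 2·7 7·2 14·1  f→[1+1+1+1]=4
n=15: 1·15 3·5 5·3 15·1  f→[1+1+1+1]=4
d|16:{16,8,4,2,1}  Σf=1+1+1+1+1=5
d|17:{17,1}  Σf=1+1=2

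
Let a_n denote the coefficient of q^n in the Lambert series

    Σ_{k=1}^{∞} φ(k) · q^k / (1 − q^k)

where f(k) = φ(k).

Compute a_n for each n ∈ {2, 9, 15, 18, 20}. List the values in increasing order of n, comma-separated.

n=2: 1·2 2·1  φ→[1+1]=2
d|9:{9,3,1}  Σφ=6+2+1=9
q^15  k|15↦φ(k): 15:8 5:4 3:2 1:1  a_15=15
[q^18] φ(1)=1,φ(2)=1,φ(3)=2,φ(6)=2,φ(9)=6,φ(18)=6 ⇒ 18
d|20:{20,10,5,4,2,1}  Σφ=8+4+4+2+1+1=20

2, 9, 15, 18, 20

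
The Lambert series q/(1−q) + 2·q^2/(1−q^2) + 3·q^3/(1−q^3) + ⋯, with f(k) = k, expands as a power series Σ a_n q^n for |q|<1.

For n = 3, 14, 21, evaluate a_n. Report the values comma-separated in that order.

[q^3] f(1)=1,f(3)=3 ⇒ 4
[q^14] f(1)=1,f(2)=2,f(7)=7,f(14)=14 ⇒ 24
[q^21] f(21)=21,f(7)=7,f(3)=3,f(1)=1 ⇒ 32

4, 24, 32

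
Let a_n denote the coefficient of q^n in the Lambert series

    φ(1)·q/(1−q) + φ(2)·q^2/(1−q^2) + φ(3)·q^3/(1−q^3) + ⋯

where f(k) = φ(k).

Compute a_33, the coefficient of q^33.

q^33  k|33↦φ(k): 33:20 11:10 3:2 1:1  a_33=33

a_33 = 33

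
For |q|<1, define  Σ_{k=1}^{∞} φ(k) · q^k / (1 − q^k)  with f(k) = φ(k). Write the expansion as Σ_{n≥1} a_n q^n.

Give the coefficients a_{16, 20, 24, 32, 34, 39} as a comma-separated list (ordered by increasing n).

d|16:{16,8,4,2,1}  Σφ=8+4+2+1+1=16
[q^20] φ(1)=1,φ(2)=1,φ(4)=2,φ(5)=4,φ(10)=4,φ(20)=8 ⇒ 20
d|24:{1,2,3,4,6,8,12,24}  Σφ=1+1+2+2+2+4+4+8=24
[q^32] φ(32)=16,φ(16)=8,φ(8)=4,φ(4)=2,φ(2)=1,φ(1)=1 ⇒ 32
n=34: 1·34 2·17 17·2 34·1  φ→[1+1+16+16]=34
q^39  k|39↦φ(k): 39:24 13:12 3:2 1:1  a_39=39

16, 20, 24, 32, 34, 39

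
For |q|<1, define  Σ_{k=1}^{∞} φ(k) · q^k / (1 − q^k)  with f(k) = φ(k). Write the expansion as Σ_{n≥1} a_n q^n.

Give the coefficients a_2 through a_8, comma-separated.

d|2:{2,1}  Σφ=1+1=2
d|3:{3,1}  Σφ=2+1=3
q^4  k|4↦φ(k): 1:1 2:1 4:2  a_4=4
n=5: 1·5 5·1  φ→[1+4]=5
d|6:{6,3,2,1}  Σφ=2+2+1+1=6
n=7: 1·7 7·1  φ→[1+6]=7
[q^8] φ(8)=4,φ(4)=2,φ(2)=1,φ(1)=1 ⇒ 8

2, 3, 4, 5, 6, 7, 8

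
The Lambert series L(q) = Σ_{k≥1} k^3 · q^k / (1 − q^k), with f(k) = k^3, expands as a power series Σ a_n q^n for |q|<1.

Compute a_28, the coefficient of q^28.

a_28 = 25112

n=28: 28·1 14·2 7·4 4·7 2·14 1·28  f→[21952+2744+343+64+8+1]=25112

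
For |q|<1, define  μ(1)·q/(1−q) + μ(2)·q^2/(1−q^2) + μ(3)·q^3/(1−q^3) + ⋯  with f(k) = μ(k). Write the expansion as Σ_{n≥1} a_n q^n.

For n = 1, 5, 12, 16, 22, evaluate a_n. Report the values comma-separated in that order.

1, 0, 0, 0, 0

q^1  k|1↦μ(k): 1:1  a_1=1
q^5  k|5↦μ(k): 5:-1 1:1  a_5=0
q^12  k|12↦μ(k): 12:0 6:1 4:0 3:-1 2:-1 1:1  a_12=0
q^16  k|16↦μ(k): 1:1 2:-1 4:0 8:0 16:0  a_16=0
d|22:{22,11,2,1}  Σμ=1+(-1)+(-1)+1=0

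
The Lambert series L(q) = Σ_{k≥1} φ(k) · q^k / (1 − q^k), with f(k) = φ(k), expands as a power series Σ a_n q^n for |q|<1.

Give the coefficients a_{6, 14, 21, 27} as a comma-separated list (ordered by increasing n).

d|6:{6,3,2,1}  Σφ=2+2+1+1=6
d|14:{14,7,2,1}  Σφ=6+6+1+1=14
d|21:{1,3,7,21}  Σφ=1+2+6+12=21
d|27:{27,9,3,1}  Σφ=18+6+2+1=27

6, 14, 21, 27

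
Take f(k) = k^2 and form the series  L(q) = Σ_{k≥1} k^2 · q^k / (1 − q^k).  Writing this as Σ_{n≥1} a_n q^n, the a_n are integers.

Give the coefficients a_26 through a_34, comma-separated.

q^26  k|26↦f(k): 26:676 13:169 2:4 1:1  a_26=850
d|27:{1,3,9,27}  Σf=1+9+81+729=820
d|28:{1,2,4,7,14,28}  Σf=1+4+16+49+196+784=1050
[q^29] f(1)=1,f(29)=841 ⇒ 842
d|30:{1,2,3,5,6,10,15,30}  Σf=1+4+9+25+36+100+225+900=1300
n=31: 31·1 1·31  f→[961+1]=962
q^32  k|32↦f(k): 32:1024 16:256 8:64 4:16 2:4 1:1  a_32=1365
q^33  k|33↦f(k): 1:1 3:9 11:121 33:1089  a_33=1220
[q^34] f(34)=1156,f(17)=289,f(2)=4,f(1)=1 ⇒ 1450

850, 820, 1050, 842, 1300, 962, 1365, 1220, 1450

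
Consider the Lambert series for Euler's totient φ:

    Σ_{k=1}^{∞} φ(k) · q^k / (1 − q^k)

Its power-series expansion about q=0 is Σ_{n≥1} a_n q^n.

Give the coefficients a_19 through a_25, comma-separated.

q^19  k|19↦φ(k): 19:18 1:1  a_19=19
[q^20] φ(1)=1,φ(2)=1,φ(4)=2,φ(5)=4,φ(10)=4,φ(20)=8 ⇒ 20
d|21:{21,7,3,1}  Σφ=12+6+2+1=21
d|22:{22,11,2,1}  Σφ=10+10+1+1=22
d|23:{23,1}  Σφ=22+1=23
[q^24] φ(24)=8,φ(12)=4,φ(8)=4,φ(6)=2,φ(4)=2,φ(3)=2,φ(2)=1,φ(1)=1 ⇒ 24
q^25  k|25↦φ(k): 1:1 5:4 25:20  a_25=25

19, 20, 21, 22, 23, 24, 25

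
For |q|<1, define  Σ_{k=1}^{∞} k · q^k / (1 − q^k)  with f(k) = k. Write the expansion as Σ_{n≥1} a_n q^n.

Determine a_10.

a_10 = 18

n=10: 10·1 5·2 2·5 1·10  f→[10+5+2+1]=18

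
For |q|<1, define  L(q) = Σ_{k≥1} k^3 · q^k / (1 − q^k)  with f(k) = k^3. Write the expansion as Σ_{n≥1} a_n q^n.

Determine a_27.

a_27 = 20440

q^27  k|27↦f(k): 27:19683 9:729 3:27 1:1  a_27=20440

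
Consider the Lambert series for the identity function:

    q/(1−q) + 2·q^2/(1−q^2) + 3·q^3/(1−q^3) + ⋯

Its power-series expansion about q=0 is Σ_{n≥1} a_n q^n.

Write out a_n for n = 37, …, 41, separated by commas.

n=37: 37·1 1·37  f→[37+1]=38
[q^38] f(38)=38,f(19)=19,f(2)=2,f(1)=1 ⇒ 60
[q^39] f(39)=39,f(13)=13,f(3)=3,f(1)=1 ⇒ 56
q^40  k|40↦f(k): 40:40 20:20 10:10 8:8 5:5 4:4 2:2 1:1  a_40=90
q^41  k|41↦f(k): 41:41 1:1  a_41=42

38, 60, 56, 90, 42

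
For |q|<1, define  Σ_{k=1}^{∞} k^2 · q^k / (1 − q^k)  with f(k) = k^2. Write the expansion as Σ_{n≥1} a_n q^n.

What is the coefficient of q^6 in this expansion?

a_6 = 50

d|6:{6,3,2,1}  Σf=36+9+4+1=50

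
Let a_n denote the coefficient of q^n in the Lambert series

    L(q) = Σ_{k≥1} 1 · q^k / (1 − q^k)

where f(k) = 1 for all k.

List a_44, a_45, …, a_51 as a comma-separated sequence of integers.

[q^44] f(44)=1,f(22)=1,f(11)=1,f(4)=1,f(2)=1,f(1)=1 ⇒ 6
n=45: 1·45 3·15 5·9 9·5 15·3 45·1  f→[1+1+1+1+1+1]=6
q^46  k|46↦f(k): 46:1 23:1 2:1 1:1  a_46=4
q^47  k|47↦f(k): 1:1 47:1  a_47=2
d|48:{48,24,16,12,8,6,4,3,2,1}  Σf=1+1+1+1+1+1+1+1+1+1=10
d|49:{1,7,49}  Σf=1+1+1=3
[q^50] f(50)=1,f(25)=1,f(10)=1,f(5)=1,f(2)=1,f(1)=1 ⇒ 6
q^51  k|51↦f(k): 1:1 3:1 17:1 51:1  a_51=4

6, 6, 4, 2, 10, 3, 6, 4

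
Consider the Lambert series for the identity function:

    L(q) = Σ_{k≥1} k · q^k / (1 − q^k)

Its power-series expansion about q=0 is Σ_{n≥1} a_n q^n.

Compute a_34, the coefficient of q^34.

a_34 = 54

q^34  k|34↦f(k): 1:1 2:2 17:17 34:34  a_34=54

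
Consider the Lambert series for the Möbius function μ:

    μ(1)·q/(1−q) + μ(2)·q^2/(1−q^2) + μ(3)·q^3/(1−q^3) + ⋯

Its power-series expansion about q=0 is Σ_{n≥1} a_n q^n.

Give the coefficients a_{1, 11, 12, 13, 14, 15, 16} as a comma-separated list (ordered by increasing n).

1, 0, 0, 0, 0, 0, 0

n=1: 1·1  μ→[1]=1
q^11  k|11↦μ(k): 1:1 11:-1  a_11=0
d|12:{1,2,3,4,6,12}  Σμ=1+(-1)+(-1)+0+1+0=0
d|13:{1,13}  Σμ=1+(-1)=0
d|14:{14,7,2,1}  Σμ=1+(-1)+(-1)+1=0
[q^15] μ(15)=1,μ(5)=-1,μ(3)=-1,μ(1)=1 ⇒ 0
n=16: 16·1 8·2 4·4 2·8 1·16  μ→[0+0+0+(-1)+1]=0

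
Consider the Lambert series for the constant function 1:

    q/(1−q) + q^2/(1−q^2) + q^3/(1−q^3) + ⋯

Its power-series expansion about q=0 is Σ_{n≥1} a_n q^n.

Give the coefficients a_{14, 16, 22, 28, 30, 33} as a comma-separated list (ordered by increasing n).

4, 5, 4, 6, 8, 4

q^14  k|14↦f(k): 1:1 2:1 7:1 14:1  a_14=4
q^16  k|16↦f(k): 1:1 2:1 4:1 8:1 16:1  a_16=5
d|22:{22,11,2,1}  Σf=1+1+1+1=4
[q^28] f(28)=1,f(14)=1,f(7)=1,f(4)=1,f(2)=1,f(1)=1 ⇒ 6
q^30  k|30↦f(k): 30:1 15:1 10:1 6:1 5:1 3:1 2:1 1:1  a_30=8
d|33:{33,11,3,1}  Σf=1+1+1+1=4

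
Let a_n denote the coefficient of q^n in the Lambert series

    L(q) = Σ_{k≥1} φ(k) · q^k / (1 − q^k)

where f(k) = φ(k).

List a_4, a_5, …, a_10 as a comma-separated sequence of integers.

d|4:{4,2,1}  Σφ=2+1+1=4
d|5:{5,1}  Σφ=4+1=5
n=6: 6·1 3·2 2·3 1·6  φ→[2+2+1+1]=6
n=7: 1·7 7·1  φ→[1+6]=7
d|8:{8,4,2,1}  Σφ=4+2+1+1=8
d|9:{1,3,9}  Σφ=1+2+6=9
[q^10] φ(10)=4,φ(5)=4,φ(2)=1,φ(1)=1 ⇒ 10

4, 5, 6, 7, 8, 9, 10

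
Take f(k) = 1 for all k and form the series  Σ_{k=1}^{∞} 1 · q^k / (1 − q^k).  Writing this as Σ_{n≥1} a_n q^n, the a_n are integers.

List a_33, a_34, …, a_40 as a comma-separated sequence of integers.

[q^33] f(1)=1,f(3)=1,f(11)=1,f(33)=1 ⇒ 4
q^34  k|34↦f(k): 34:1 17:1 2:1 1:1  a_34=4
[q^35] f(35)=1,f(7)=1,f(5)=1,f(1)=1 ⇒ 4
d|36:{36,18,12,9,6,4,3,2,1}  Σf=1+1+1+1+1+1+1+1+1=9
[q^37] f(1)=1,f(37)=1 ⇒ 2
d|38:{1,2,19,38}  Σf=1+1+1+1=4
[q^39] f(39)=1,f(13)=1,f(3)=1,f(1)=1 ⇒ 4
q^40  k|40↦f(k): 1:1 2:1 4:1 5:1 8:1 10:1 20:1 40:1  a_40=8

4, 4, 4, 9, 2, 4, 4, 8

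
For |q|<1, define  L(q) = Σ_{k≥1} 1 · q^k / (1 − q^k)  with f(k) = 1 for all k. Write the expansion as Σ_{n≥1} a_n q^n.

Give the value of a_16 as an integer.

q^16  k|16↦f(k): 1:1 2:1 4:1 8:1 16:1  a_16=5

a_16 = 5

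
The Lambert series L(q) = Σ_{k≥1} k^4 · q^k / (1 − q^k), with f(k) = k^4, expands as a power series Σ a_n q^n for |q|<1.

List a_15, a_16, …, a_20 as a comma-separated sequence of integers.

[q^15] f(15)=50625,f(5)=625,f(3)=81,f(1)=1 ⇒ 51332
d|16:{16,8,4,2,1}  Σf=65536+4096+256+16+1=69905
n=17: 1·17 17·1  f→[1+83521]=83522
n=18: 18·1 9·2 6·3 3·6 2·9 1·18  f→[104976+6561+1296+81+16+1]=112931
d|19:{1,19}  Σf=1+130321=130322
n=20: 20·1 10·2 5·4 4·5 2·10 1·20  f→[160000+10000+625+256+16+1]=170898

51332, 69905, 83522, 112931, 130322, 170898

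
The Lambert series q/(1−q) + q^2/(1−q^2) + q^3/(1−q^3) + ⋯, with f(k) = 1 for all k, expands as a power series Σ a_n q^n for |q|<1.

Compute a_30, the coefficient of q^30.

a_30 = 8

q^30  k|30↦f(k): 1:1 2:1 3:1 5:1 6:1 10:1 15:1 30:1  a_30=8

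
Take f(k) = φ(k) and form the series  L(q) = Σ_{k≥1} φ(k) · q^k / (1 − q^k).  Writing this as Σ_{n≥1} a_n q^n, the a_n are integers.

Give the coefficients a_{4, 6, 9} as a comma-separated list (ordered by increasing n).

[q^4] φ(4)=2,φ(2)=1,φ(1)=1 ⇒ 4
d|6:{1,2,3,6}  Σφ=1+1+2+2=6
[q^9] φ(9)=6,φ(3)=2,φ(1)=1 ⇒ 9

4, 6, 9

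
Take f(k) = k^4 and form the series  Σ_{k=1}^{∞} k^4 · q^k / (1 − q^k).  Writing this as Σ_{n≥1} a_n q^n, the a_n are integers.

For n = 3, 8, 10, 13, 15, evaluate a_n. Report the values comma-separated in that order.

82, 4369, 10642, 28562, 51332

n=3: 3·1 1·3  f→[81+1]=82
n=8: 1·8 2·4 4·2 8·1  f→[1+16+256+4096]=4369
q^10  k|10↦f(k): 10:10000 5:625 2:16 1:1  a_10=10642
q^13  k|13↦f(k): 1:1 13:28561  a_13=28562
n=15: 1·15 3·5 5·3 15·1  f→[1+81+625+50625]=51332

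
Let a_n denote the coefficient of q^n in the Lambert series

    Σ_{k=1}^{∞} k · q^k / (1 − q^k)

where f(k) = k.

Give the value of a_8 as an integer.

a_8 = 15

[q^8] f(1)=1,f(2)=2,f(4)=4,f(8)=8 ⇒ 15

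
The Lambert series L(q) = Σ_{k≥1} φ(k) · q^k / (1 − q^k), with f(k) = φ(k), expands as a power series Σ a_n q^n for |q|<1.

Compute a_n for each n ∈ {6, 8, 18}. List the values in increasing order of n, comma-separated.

d|6:{6,3,2,1}  Σφ=2+2+1+1=6
n=8: 8·1 4·2 2·4 1·8  φ→[4+2+1+1]=8
n=18: 1·18 2·9 3·6 6·3 9·2 18·1  φ→[1+1+2+2+6+6]=18

6, 8, 18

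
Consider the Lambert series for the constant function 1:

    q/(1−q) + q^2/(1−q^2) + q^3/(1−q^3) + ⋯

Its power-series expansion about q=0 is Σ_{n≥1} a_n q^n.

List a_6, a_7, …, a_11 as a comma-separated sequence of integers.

4, 2, 4, 3, 4, 2

n=6: 6·1 3·2 2·3 1·6  f→[1+1+1+1]=4
d|7:{1,7}  Σf=1+1=2
n=8: 8·1 4·2 2·4 1·8  f→[1+1+1+1]=4
n=9: 9·1 3·3 1·9  f→[1+1+1]=3
n=10: 1·10 2·5 5·2 10·1  f→[1+1+1+1]=4
d|11:{11,1}  Σf=1+1=2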